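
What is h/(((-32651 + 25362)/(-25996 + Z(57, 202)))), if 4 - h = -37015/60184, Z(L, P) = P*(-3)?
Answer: 3694366051/219340588 ≈ 16.843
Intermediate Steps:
Z(L, P) = -3*P
h = 277751/60184 (h = 4 - (-37015)/60184 = 4 - 1*(-37015/60184) = 4 + 37015/60184 = 277751/60184 ≈ 4.6150)
h/(((-32651 + 25362)/(-25996 + Z(57, 202)))) = 277751/(60184*(((-32651 + 25362)/(-25996 - 3*202)))) = 277751/(60184*((-7289/(-25996 - 606)))) = 277751/(60184*((-7289/(-26602)))) = 277751/(60184*((-7289*(-1/26602)))) = 277751/(60184*(7289/26602)) = (277751/60184)*(26602/7289) = 3694366051/219340588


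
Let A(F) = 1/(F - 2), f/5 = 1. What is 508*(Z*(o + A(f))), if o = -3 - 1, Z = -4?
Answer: 22352/3 ≈ 7450.7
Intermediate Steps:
f = 5 (f = 5*1 = 5)
A(F) = 1/(-2 + F)
o = -4
508*(Z*(o + A(f))) = 508*(-4*(-4 + 1/(-2 + 5))) = 508*(-4*(-4 + 1/3)) = 508*(-4*(-11/3)) = 508*(44/3) = 22352/3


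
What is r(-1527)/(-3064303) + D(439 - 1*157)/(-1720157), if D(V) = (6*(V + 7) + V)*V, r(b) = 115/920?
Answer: -13936745937245/42168658044568 ≈ -0.33050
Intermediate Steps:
r(b) = ⅛ (r(b) = 115*(1/920) = ⅛)
D(V) = V*(42 + 7*V) (D(V) = (6*(7 + V) + V)*V = ((42 + 6*V) + V)*V = (42 + 7*V)*V = V*(42 + 7*V))
r(-1527)/(-3064303) + D(439 - 1*157)/(-1720157) = (⅛)/(-3064303) + (7*(439 - 1*157)*(6 + (439 - 1*157)))/(-1720157) = (⅛)*(-1/3064303) + (7*(439 - 157)*(6 + (439 - 157)))*(-1/1720157) = -1/24514424 + (7*282*(6 + 282))*(-1/1720157) = -1/24514424 + (7*282*288)*(-1/1720157) = -1/24514424 + 568512*(-1/1720157) = -1/24514424 - 568512/1720157 = -13936745937245/42168658044568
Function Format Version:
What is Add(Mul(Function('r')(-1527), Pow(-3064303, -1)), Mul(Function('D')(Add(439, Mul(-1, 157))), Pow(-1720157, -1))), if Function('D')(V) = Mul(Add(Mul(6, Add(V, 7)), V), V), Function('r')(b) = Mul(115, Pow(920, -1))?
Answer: Rational(-13936745937245, 42168658044568) ≈ -0.33050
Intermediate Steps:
Function('r')(b) = Rational(1, 8) (Function('r')(b) = Mul(115, Rational(1, 920)) = Rational(1, 8))
Function('D')(V) = Mul(V, Add(42, Mul(7, V))) (Function('D')(V) = Mul(Add(Mul(6, Add(7, V)), V), V) = Mul(Add(Add(42, Mul(6, V)), V), V) = Mul(Add(42, Mul(7, V)), V) = Mul(V, Add(42, Mul(7, V))))
Add(Mul(Function('r')(-1527), Pow(-3064303, -1)), Mul(Function('D')(Add(439, Mul(-1, 157))), Pow(-1720157, -1))) = Add(Mul(Rational(1, 8), Pow(-3064303, -1)), Mul(Mul(7, Add(439, Mul(-1, 157)), Add(6, Add(439, Mul(-1, 157)))), Pow(-1720157, -1))) = Add(Mul(Rational(1, 8), Rational(-1, 3064303)), Mul(Mul(7, Add(439, -157), Add(6, Add(439, -157))), Rational(-1, 1720157))) = Add(Rational(-1, 24514424), Mul(Mul(7, 282, Add(6, 282)), Rational(-1, 1720157))) = Add(Rational(-1, 24514424), Mul(Mul(7, 282, 288), Rational(-1, 1720157))) = Add(Rational(-1, 24514424), Mul(568512, Rational(-1, 1720157))) = Add(Rational(-1, 24514424), Rational(-568512, 1720157)) = Rational(-13936745937245, 42168658044568)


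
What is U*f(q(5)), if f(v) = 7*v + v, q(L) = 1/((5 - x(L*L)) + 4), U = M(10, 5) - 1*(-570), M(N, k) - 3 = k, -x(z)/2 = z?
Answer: 4624/59 ≈ 78.373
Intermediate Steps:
x(z) = -2*z
M(N, k) = 3 + k
U = 578 (U = (3 + 5) - 1*(-570) = 8 + 570 = 578)
q(L) = 1/(9 + 2*L²) (q(L) = 1/((5 - (-2)*L*L) + 4) = 1/((5 - (-2)*L²) + 4) = 1/((5 + 2*L²) + 4) = 1/(9 + 2*L²))
f(v) = 8*v
U*f(q(5)) = 578*(8/(9 + 2*5²)) = 578*(8/(9 + 2*25)) = 578*(8/(9 + 50)) = 578*(8/59) = 4624/59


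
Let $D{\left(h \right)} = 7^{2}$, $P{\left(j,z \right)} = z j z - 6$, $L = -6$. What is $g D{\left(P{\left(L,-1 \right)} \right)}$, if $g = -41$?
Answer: $-2009$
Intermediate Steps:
$P{\left(j,z \right)} = -6 + j z^{2}$ ($P{\left(j,z \right)} = j z z - 6 = j z^{2} - 6 = -6 + j z^{2}$)
$D{\left(h \right)} = 49$
$g D{\left(P{\left(L,-1 \right)} \right)} = \left(-41\right) 49 = -2009$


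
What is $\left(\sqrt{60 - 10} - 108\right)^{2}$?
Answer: $11714 - 1080 \sqrt{2} \approx 10187.0$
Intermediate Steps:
$\left(\sqrt{60 - 10} - 108\right)^{2} = \left(\sqrt{50} - 108\right)^{2} = \left(5 \sqrt{2} - 108\right)^{2} = \left(-108 + 5 \sqrt{2}\right)^{2}$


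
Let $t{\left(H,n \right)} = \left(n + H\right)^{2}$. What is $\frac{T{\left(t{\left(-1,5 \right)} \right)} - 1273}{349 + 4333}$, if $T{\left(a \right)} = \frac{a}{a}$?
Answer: $- \frac{636}{2341} \approx -0.27168$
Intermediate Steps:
$t{\left(H,n \right)} = \left(H + n\right)^{2}$
$T{\left(a \right)} = 1$
$\frac{T{\left(t{\left(-1,5 \right)} \right)} - 1273}{349 + 4333} = \frac{1 - 1273}{349 + 4333} = - \frac{1272}{4682} = \left(-1272\right) \frac{1}{4682} = - \frac{636}{2341}$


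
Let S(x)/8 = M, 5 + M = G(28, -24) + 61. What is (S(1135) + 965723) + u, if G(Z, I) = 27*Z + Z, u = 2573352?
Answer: 3545795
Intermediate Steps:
G(Z, I) = 28*Z
M = 840 (M = -5 + (28*28 + 61) = -5 + (784 + 61) = -5 + 845 = 840)
S(x) = 6720 (S(x) = 8*840 = 6720)
(S(1135) + 965723) + u = (6720 + 965723) + 2573352 = 972443 + 2573352 = 3545795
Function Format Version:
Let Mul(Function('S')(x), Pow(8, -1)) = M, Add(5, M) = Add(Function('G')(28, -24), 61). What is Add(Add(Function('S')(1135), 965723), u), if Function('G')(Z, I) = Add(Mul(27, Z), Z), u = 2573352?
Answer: 3545795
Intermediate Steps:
Function('G')(Z, I) = Mul(28, Z)
M = 840 (M = Add(-5, Add(Mul(28, 28), 61)) = Add(-5, Add(784, 61)) = Add(-5, 845) = 840)
Function('S')(x) = 6720 (Function('S')(x) = Mul(8, 840) = 6720)
Add(Add(Function('S')(1135), 965723), u) = Add(Add(6720, 965723), 2573352) = Add(972443, 2573352) = 3545795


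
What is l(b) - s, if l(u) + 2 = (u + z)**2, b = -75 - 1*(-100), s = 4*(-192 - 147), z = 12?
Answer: 2723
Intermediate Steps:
s = -1356 (s = 4*(-339) = -1356)
b = 25 (b = -75 + 100 = 25)
l(u) = -2 + (12 + u)**2 (l(u) = -2 + (u + 12)**2 = -2 + (12 + u)**2)
l(b) - s = (-2 + (12 + 25)**2) - 1*(-1356) = (-2 + 37**2) + 1356 = (-2 + 1369) + 1356 = 1367 + 1356 = 2723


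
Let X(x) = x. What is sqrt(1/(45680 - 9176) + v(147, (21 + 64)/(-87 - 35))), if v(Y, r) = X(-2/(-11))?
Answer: sqrt(4819254)/5148 ≈ 0.42643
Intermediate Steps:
v(Y, r) = 2/11 (v(Y, r) = -2/(-11) = -2*(-1/11) = 2/11)
sqrt(1/(45680 - 9176) + v(147, (21 + 64)/(-87 - 35))) = sqrt(1/(45680 - 9176) + 2/11) = sqrt(1/36504 + 2/11) = sqrt(73019/401544) = sqrt(4819254)/5148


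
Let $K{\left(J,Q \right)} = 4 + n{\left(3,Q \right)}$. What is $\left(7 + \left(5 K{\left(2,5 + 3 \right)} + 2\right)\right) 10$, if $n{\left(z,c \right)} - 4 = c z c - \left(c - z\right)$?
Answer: $9840$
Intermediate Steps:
$n{\left(z,c \right)} = 4 + z - c + z c^{2}$ ($n{\left(z,c \right)} = 4 - \left(c - z - c z c\right) = 4 - \left(c - z - z c^{2}\right) = 4 + \left(z - c + z c^{2}\right) = 4 + z - c + z c^{2}$)
$K{\left(J,Q \right)} = 11 - Q + 3 Q^{2}$ ($K{\left(J,Q \right)} = 4 + \left(4 + 3 - Q + 3 Q^{2}\right) = 4 + \left(7 - Q + 3 Q^{2}\right) = 11 - Q + 3 Q^{2}$)
$\left(7 + \left(5 K{\left(2,5 + 3 \right)} + 2\right)\right) 10 = \left(7 + \left(5 \left(11 - \left(5 + 3\right) + 3 \left(5 + 3\right)^{2}\right) + 2\right)\right) 10 = \left(7 + \left(5 \left(11 - 8 + 3 \cdot 8^{2}\right) + 2\right)\right) 10 = \left(7 + \left(5 \left(11 - 8 + 3 \cdot 64\right) + 2\right)\right) 10 = \left(7 + \left(5 \left(11 - 8 + 192\right) + 2\right)\right) 10 = \left(7 + \left(5 \cdot 195 + 2\right)\right) 10 = \left(7 + \left(975 + 2\right)\right) 10 = \left(7 + 977\right) 10 = 984 \cdot 10 = 9840$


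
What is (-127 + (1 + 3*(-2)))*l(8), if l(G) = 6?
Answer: -792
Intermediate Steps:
(-127 + (1 + 3*(-2)))*l(8) = (-127 + (1 + 3*(-2)))*6 = (-127 + (1 - 6))*6 = (-127 - 5)*6 = -132*6 = -792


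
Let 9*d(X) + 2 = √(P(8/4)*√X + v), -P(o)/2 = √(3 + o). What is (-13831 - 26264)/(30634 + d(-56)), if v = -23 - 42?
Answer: -40095/(275704/9 + √(-65 - 4*I*√70)/9) ≈ -1.3088 - 3.9449e-5*I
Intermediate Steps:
P(o) = -2*√(3 + o)
v = -65
d(X) = -2/9 + √(-65 - 2*√5*√X)/9 (d(X) = -2/9 + √((-2*√(3 + 8/4))*√X - 65)/9 = -2/9 + √((-2*√(3 + 8*(¼)))*√X - 65)/9 = -2/9 + √((-2*√(3 + 2))*√X - 65)/9 = -2/9 + √((-2*√5)*√X - 65)/9 = -2/9 + √(-2*√5*√X - 65)/9 = -2/9 + √(-65 - 2*√5*√X)/9)
(-13831 - 26264)/(30634 + d(-56)) = (-13831 - 26264)/(30634 + (-2/9 + √(-65 - 2*√5*√(-56))/9)) = -40095/(30634 + (-2/9 + √(-65 - 2*√5*2*I*√14)/9)) = -40095/(30634 + (-2/9 + √(-65 - 4*I*√70)/9)) = -40095/(275704/9 + √(-65 - 4*I*√70)/9)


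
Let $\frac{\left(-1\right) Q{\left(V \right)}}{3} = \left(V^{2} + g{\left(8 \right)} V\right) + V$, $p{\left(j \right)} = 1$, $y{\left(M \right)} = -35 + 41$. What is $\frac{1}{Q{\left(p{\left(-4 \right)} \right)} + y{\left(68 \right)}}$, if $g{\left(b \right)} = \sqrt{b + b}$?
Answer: $- \frac{1}{12} \approx -0.083333$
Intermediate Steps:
$y{\left(M \right)} = 6$
$g{\left(b \right)} = \sqrt{2} \sqrt{b}$ ($g{\left(b \right)} = \sqrt{2 b} = \sqrt{2} \sqrt{b}$)
$Q{\left(V \right)} = - 15 V - 3 V^{2}$ ($Q{\left(V \right)} = - 3 \left(\left(V^{2} + \sqrt{2} \sqrt{8} V\right) + V\right) = - 3 \left(\left(V^{2} + \sqrt{2} \cdot 2 \sqrt{2} V\right) + V\right) = - 3 \left(\left(V^{2} + 4 V\right) + V\right) = - 3 \left(V^{2} + 5 V\right) = - 15 V - 3 V^{2}$)
$\frac{1}{Q{\left(p{\left(-4 \right)} \right)} + y{\left(68 \right)}} = \frac{1}{\left(-3\right) 1 \left(5 + 1\right) + 6} = \frac{1}{\left(-3\right) 1 \cdot 6 + 6} = \frac{1}{-18 + 6} = \frac{1}{-12} = - \frac{1}{12}$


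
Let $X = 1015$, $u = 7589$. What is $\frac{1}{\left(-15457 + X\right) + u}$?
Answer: $- \frac{1}{6853} \approx -0.00014592$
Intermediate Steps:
$\frac{1}{\left(-15457 + X\right) + u} = \frac{1}{\left(-15457 + 1015\right) + 7589} = \frac{1}{-14442 + 7589} = \frac{1}{-6853} = - \frac{1}{6853}$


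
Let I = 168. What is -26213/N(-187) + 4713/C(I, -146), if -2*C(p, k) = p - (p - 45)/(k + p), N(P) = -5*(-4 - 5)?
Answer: -11443421/17865 ≈ -640.55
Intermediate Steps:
N(P) = 45 (N(P) = -5*(-9) = 45)
C(p, k) = -p/2 + (-45 + p)/(2*(k + p)) (C(p, k) = -(p - (p - 45)/(k + p))/2 = -(p - (-45 + p)/(k + p))/2 = -p/2 + (-45 + p)/(2*(k + p)))
-26213/N(-187) + 4713/C(I, -146) = -26213/45 + 4713/(((-45 + 168 - 1*168**2 - 1*(-146)*168)/(2*(-146 + 168)))) = -26213*1/45 + 4713/(((1/2)*(-45 + 168 - 1*28224 + 24528)/22)) = -26213/45 + 4713/(((1/2)*(1/22)*(-45 + 168 - 28224 + 24528))) = -26213/45 + 4713/(((1/2)*(1/22)*(-3573))) = -26213/45 + 4713/(-3573/44) = -26213/45 + 4713*(-44/3573) = -26213/45 - 69124/1191 = -11443421/17865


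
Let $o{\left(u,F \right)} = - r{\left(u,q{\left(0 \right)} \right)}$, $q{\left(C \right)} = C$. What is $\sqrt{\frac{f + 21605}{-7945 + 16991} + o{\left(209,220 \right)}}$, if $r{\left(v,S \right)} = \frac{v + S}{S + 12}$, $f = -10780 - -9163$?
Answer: $\frac{i \sqrt{11199567651}}{27138} \approx 3.8996 i$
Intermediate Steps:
$f = -1617$ ($f = -10780 + 9163 = -1617$)
$r{\left(v,S \right)} = \frac{S + v}{12 + S}$
$o{\left(u,F \right)} = - \frac{u}{12}$ ($o{\left(u,F \right)} = - \frac{0 + u}{12 + 0} = - \frac{u}{12}$)
$\sqrt{\frac{f + 21605}{-7945 + 16991} + o{\left(209,220 \right)}} = \sqrt{\frac{-1617 + 21605}{-7945 + 16991} - \frac{209}{12}} = \sqrt{\frac{19988}{9046} - \frac{209}{12}} = \sqrt{19988 \cdot \frac{1}{9046} - \frac{209}{12}} = \sqrt{\frac{9994}{4523} - \frac{209}{12}} = \sqrt{- \frac{825379}{54276}} = \frac{i \sqrt{11199567651}}{27138}$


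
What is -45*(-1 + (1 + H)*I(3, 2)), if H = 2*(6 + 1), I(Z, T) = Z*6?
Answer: -12105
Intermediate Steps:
I(Z, T) = 6*Z
H = 14 (H = 2*7 = 14)
-45*(-1 + (1 + H)*I(3, 2)) = -45*(-1 + (1 + 14)*(6*3)) = -45*(-1 + 15*18) = -45*(-1 + 270) = -45*269 = -12105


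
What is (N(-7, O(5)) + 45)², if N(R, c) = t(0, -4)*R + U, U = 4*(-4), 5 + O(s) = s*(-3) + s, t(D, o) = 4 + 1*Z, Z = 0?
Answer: 1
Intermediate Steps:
t(D, o) = 4 (t(D, o) = 4 + 1*0 = 4 + 0 = 4)
O(s) = -5 - 2*s (O(s) = -5 + (s*(-3) + s) = -5 + (-3*s + s) = -5 - 2*s)
U = -16
N(R, c) = -16 + 4*R (N(R, c) = 4*R - 16 = -16 + 4*R)
(N(-7, O(5)) + 45)² = ((-16 + 4*(-7)) + 45)² = ((-16 - 28) + 45)² = (-44 + 45)² = 1² = 1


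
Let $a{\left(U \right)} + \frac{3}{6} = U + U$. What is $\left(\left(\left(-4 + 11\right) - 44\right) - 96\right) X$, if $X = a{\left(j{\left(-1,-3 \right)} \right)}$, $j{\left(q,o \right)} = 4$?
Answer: $- \frac{1995}{2} \approx -997.5$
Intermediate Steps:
$a{\left(U \right)} = - \frac{1}{2} + 2 U$ ($a{\left(U \right)} = - \frac{1}{2} + \left(U + U\right) = - \frac{1}{2} + 2 U$)
$X = \frac{15}{2}$ ($X = - \frac{1}{2} + 2 \cdot 4 = - \frac{1}{2} + 8 = \frac{15}{2} \approx 7.5$)
$\left(\left(\left(-4 + 11\right) - 44\right) - 96\right) X = \left(\left(\left(-4 + 11\right) - 44\right) - 96\right) \frac{15}{2} = \left(\left(7 - 44\right) - 96\right) \frac{15}{2} = \left(-37 - 96\right) \frac{15}{2} = \left(-133\right) \frac{15}{2} = - \frac{1995}{2}$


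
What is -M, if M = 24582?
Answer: -24582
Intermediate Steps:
-M = -1*24582 = -24582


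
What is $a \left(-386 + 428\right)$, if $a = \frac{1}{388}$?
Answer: $\frac{21}{194} \approx 0.10825$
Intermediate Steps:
$a = \frac{1}{388} \approx 0.0025773$
$a \left(-386 + 428\right) = \frac{-386 + 428}{388} = \frac{1}{388} \cdot 42 = \frac{21}{194}$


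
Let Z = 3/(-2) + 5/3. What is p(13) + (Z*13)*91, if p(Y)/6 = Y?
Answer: 1651/6 ≈ 275.17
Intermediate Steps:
p(Y) = 6*Y
Z = ⅙ (Z = 3*(-½) + 5*(⅓) = -3/2 + 5/3 = ⅙ ≈ 0.16667)
p(13) + (Z*13)*91 = 6*13 + ((⅙)*13)*91 = 78 + (13/6)*91 = 78 + 1183/6 = 1651/6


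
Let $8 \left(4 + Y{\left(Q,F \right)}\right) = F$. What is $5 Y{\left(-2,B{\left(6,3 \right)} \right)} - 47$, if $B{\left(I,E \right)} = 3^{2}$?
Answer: $- \frac{491}{8} \approx -61.375$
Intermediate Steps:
$B{\left(I,E \right)} = 9$
$Y{\left(Q,F \right)} = -4 + \frac{F}{8}$
$5 Y{\left(-2,B{\left(6,3 \right)} \right)} - 47 = 5 \left(-4 + \frac{1}{8} \cdot 9\right) - 47 = 5 \left(-4 + \frac{9}{8}\right) - 47 = 5 \left(- \frac{23}{8}\right) - 47 = - \frac{115}{8} - 47 = - \frac{491}{8}$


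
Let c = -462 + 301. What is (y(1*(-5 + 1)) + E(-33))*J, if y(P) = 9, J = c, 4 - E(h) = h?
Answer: -7406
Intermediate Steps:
E(h) = 4 - h
c = -161
J = -161
(y(1*(-5 + 1)) + E(-33))*J = (9 + (4 - 1*(-33)))*(-161) = (9 + (4 + 33))*(-161) = (9 + 37)*(-161) = 46*(-161) = -7406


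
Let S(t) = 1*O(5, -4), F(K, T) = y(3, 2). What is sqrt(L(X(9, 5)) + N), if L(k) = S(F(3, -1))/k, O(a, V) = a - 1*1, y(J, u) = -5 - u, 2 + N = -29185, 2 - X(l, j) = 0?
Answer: I*sqrt(29185) ≈ 170.84*I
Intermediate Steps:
X(l, j) = 2 (X(l, j) = 2 - 1*0 = 2 + 0 = 2)
N = -29187 (N = -2 - 29185 = -29187)
F(K, T) = -7 (F(K, T) = -5 - 1*2 = -5 - 2 = -7)
O(a, V) = -1 + a (O(a, V) = a - 1 = -1 + a)
S(t) = 4 (S(t) = 1*(-1 + 5) = 1*4 = 4)
L(k) = 4/k
sqrt(L(X(9, 5)) + N) = sqrt(4/2 - 29187) = sqrt(4*(1/2) - 29187) = sqrt(2 - 29187) = sqrt(-29185) = I*sqrt(29185)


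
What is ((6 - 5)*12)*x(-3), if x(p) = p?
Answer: -36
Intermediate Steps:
((6 - 5)*12)*x(-3) = ((6 - 5)*12)*(-3) = (1*12)*(-3) = 12*(-3) = -36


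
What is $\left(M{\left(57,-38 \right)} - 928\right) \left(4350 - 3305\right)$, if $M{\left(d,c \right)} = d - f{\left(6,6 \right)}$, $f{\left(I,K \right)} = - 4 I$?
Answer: $-885115$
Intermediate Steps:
$M{\left(d,c \right)} = 24 + d$ ($M{\left(d,c \right)} = d - \left(-4\right) 6 = d - -24 = d + 24 = 24 + d$)
$\left(M{\left(57,-38 \right)} - 928\right) \left(4350 - 3305\right) = \left(\left(24 + 57\right) - 928\right) \left(4350 - 3305\right) = \left(81 - 928\right) 1045 = \left(-847\right) 1045 = -885115$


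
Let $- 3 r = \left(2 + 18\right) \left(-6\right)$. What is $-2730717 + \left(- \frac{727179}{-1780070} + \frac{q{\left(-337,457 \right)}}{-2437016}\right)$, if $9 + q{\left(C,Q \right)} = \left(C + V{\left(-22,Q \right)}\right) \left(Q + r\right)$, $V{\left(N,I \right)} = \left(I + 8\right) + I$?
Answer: $- \frac{1480751299736895837}{542257383890} \approx -2.7307 \cdot 10^{6}$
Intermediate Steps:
$V{\left(N,I \right)} = 8 + 2 I$ ($V{\left(N,I \right)} = \left(8 + I\right) + I = 8 + 2 I$)
$r = 40$ ($r = - \frac{\left(2 + 18\right) \left(-6\right)}{3} = - \frac{20 \left(-6\right)}{3} = \left(- \frac{1}{3}\right) \left(-120\right) = 40$)
$q{\left(C,Q \right)} = -9 + \left(40 + Q\right) \left(8 + C + 2 Q\right)$ ($q{\left(C,Q \right)} = -9 + \left(C + \left(8 + 2 Q\right)\right) \left(Q + 40\right) = -9 + \left(8 + C + 2 Q\right) \left(40 + Q\right) = -9 + \left(40 + Q\right) \left(8 + C + 2 Q\right)$)
$-2730717 + \left(- \frac{727179}{-1780070} + \frac{q{\left(-337,457 \right)}}{-2437016}\right) = -2730717 + \left(- \frac{727179}{-1780070} + \frac{311 + 2 \cdot 457^{2} + 40 \left(-337\right) + 88 \cdot 457 - 154009}{-2437016}\right) = -2730717 + \left(\left(-727179\right) \left(- \frac{1}{1780070}\right) + \left(311 + 2 \cdot 208849 - 13480 + 40216 - 154009\right) \left(- \frac{1}{2437016}\right)\right) = -2730717 + \left(\frac{727179}{1780070} + \left(311 + 417698 - 13480 + 40216 - 154009\right) \left(- \frac{1}{2437016}\right)\right) = -2730717 + \left(\frac{727179}{1780070} + 290736 \left(- \frac{1}{2437016}\right)\right) = -2730717 + \left(\frac{727179}{1780070} - \frac{36342}{304627}\right) = -2730717 + \frac{156827053293}{542257383890} = - \frac{1480751299736895837}{542257383890}$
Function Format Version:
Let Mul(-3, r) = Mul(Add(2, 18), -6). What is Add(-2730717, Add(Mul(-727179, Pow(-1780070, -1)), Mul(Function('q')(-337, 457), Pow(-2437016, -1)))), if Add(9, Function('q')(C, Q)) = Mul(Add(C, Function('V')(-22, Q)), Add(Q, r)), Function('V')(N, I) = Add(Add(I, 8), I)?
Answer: Rational(-1480751299736895837, 542257383890) ≈ -2.7307e+6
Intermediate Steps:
Function('V')(N, I) = Add(8, Mul(2, I)) (Function('V')(N, I) = Add(Add(8, I), I) = Add(8, Mul(2, I)))
r = 40 (r = Mul(Rational(-1, 3), Mul(Add(2, 18), -6)) = Mul(Rational(-1, 3), Mul(20, -6)) = Mul(Rational(-1, 3), -120) = 40)
Function('q')(C, Q) = Add(-9, Mul(Add(40, Q), Add(8, C, Mul(2, Q)))) (Function('q')(C, Q) = Add(-9, Mul(Add(C, Add(8, Mul(2, Q))), Add(Q, 40))) = Add(-9, Mul(Add(8, C, Mul(2, Q)), Add(40, Q))) = Add(-9, Mul(Add(40, Q), Add(8, C, Mul(2, Q)))))
Add(-2730717, Add(Mul(-727179, Pow(-1780070, -1)), Mul(Function('q')(-337, 457), Pow(-2437016, -1)))) = Add(-2730717, Add(Mul(-727179, Pow(-1780070, -1)), Mul(Add(311, Mul(2, Pow(457, 2)), Mul(40, -337), Mul(88, 457), Mul(-337, 457)), Pow(-2437016, -1)))) = Add(-2730717, Add(Mul(-727179, Rational(-1, 1780070)), Mul(Add(311, Mul(2, 208849), -13480, 40216, -154009), Rational(-1, 2437016)))) = Add(-2730717, Add(Rational(727179, 1780070), Mul(Add(311, 417698, -13480, 40216, -154009), Rational(-1, 2437016)))) = Add(-2730717, Add(Rational(727179, 1780070), Mul(290736, Rational(-1, 2437016)))) = Add(-2730717, Add(Rational(727179, 1780070), Rational(-36342, 304627))) = Add(-2730717, Rational(156827053293, 542257383890)) = Rational(-1480751299736895837, 542257383890)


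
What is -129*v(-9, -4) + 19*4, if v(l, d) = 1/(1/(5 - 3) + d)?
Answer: 790/7 ≈ 112.86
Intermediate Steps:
v(l, d) = 1/(1/2 + d)
-129*v(-9, -4) + 19*4 = -258/(1 + 2*(-4)) + 19*4 = -258/(1 - 8) + 76 = -258/(-7) + 76 = -258*(-1)/7 + 76 = -129*(-2/7) + 76 = 258/7 + 76 = 790/7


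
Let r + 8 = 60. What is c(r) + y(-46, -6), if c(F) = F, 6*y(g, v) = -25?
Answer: 287/6 ≈ 47.833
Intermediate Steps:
r = 52 (r = -8 + 60 = 52)
y(g, v) = -25/6 (y(g, v) = (⅙)*(-25) = -25/6)
c(r) + y(-46, -6) = 52 - 25/6 = 287/6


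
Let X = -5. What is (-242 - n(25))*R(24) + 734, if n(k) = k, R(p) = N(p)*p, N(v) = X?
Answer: 32774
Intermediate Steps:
N(v) = -5
R(p) = -5*p
(-242 - n(25))*R(24) + 734 = (-242 - 1*25)*(-5*24) + 734 = (-242 - 25)*(-120) + 734 = -267*(-120) + 734 = 32040 + 734 = 32774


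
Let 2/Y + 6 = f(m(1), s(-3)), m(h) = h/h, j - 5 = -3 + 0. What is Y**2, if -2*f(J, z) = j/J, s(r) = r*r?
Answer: 4/49 ≈ 0.081633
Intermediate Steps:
j = 2 (j = 5 + (-3 + 0) = 5 - 3 = 2)
s(r) = r**2
m(h) = 1
f(J, z) = -1/J
Y = -2/7 (Y = 2/(-6 - 1/1) = 2/(-6 - 1*1) = 2/(-6 - 1) = 2/(-7) = 2*(-1/7) = -2/7 ≈ -0.28571)
Y**2 = (-2/7)**2 = 4/49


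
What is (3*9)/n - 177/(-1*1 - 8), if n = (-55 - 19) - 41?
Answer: 6704/345 ≈ 19.432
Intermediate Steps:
n = -115 (n = -74 - 41 = -115)
(3*9)/n - 177/(-1*1 - 8) = (3*9)/(-115) - 177/(-1*1 - 8) = 27*(-1/115) - 177/(-1 - 8) = -27/115 - 177/(-9) = -27/115 - 177*(-⅑) = -27/115 + 59/3 = 6704/345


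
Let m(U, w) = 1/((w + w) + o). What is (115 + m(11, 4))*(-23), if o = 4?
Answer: -31763/12 ≈ -2646.9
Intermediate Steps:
m(U, w) = 1/(4 + 2*w) (m(U, w) = 1/((w + w) + 4) = 1/(2*w + 4) = 1/(4 + 2*w))
(115 + m(11, 4))*(-23) = (115 + 1/(2*(2 + 4)))*(-23) = (115 + (½)/6)*(-23) = (115 + (½)*(⅙))*(-23) = (115 + 1/12)*(-23) = (1381/12)*(-23) = -31763/12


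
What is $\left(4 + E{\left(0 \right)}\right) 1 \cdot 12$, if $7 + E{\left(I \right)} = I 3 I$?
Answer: $-36$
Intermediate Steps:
$E{\left(I \right)} = -7 + 3 I^{2}$ ($E{\left(I \right)} = -7 + I 3 I = -7 + 3 I I = -7 + 3 I^{2}$)
$\left(4 + E{\left(0 \right)}\right) 1 \cdot 12 = \left(4 - \left(7 - 3 \cdot 0^{2}\right)\right) 1 \cdot 12 = \left(4 + \left(-7 + 3 \cdot 0\right)\right) 1 \cdot 12 = \left(4 + \left(-7 + 0\right)\right) 1 \cdot 12 = \left(4 - 7\right) 1 \cdot 12 = \left(-3\right) 1 \cdot 12 = \left(-3\right) 12 = -36$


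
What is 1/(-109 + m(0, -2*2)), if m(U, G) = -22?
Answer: -1/131 ≈ -0.0076336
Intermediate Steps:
1/(-109 + m(0, -2*2)) = 1/(-109 - 22) = 1/(-131) = -1/131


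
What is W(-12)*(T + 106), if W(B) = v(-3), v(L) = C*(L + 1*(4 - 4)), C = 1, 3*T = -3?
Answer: -315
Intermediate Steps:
T = -1 (T = (⅓)*(-3) = -1)
v(L) = L (v(L) = 1*(L + 1*(4 - 4)) = 1*(L + 1*0) = 1*(L + 0) = 1*L = L)
W(B) = -3
W(-12)*(T + 106) = -3*(-1 + 106) = -3*105 = -315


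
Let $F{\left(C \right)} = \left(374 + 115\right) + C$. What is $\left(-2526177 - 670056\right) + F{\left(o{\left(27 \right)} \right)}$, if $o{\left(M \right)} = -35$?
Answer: $-3195779$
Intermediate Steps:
$F{\left(C \right)} = 489 + C$
$\left(-2526177 - 670056\right) + F{\left(o{\left(27 \right)} \right)} = \left(-2526177 - 670056\right) + \left(489 - 35\right) = -3196233 + 454 = -3195779$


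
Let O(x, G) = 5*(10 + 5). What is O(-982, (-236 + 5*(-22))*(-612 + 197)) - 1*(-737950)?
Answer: 738025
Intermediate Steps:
O(x, G) = 75 (O(x, G) = 5*15 = 75)
O(-982, (-236 + 5*(-22))*(-612 + 197)) - 1*(-737950) = 75 - 1*(-737950) = 75 + 737950 = 738025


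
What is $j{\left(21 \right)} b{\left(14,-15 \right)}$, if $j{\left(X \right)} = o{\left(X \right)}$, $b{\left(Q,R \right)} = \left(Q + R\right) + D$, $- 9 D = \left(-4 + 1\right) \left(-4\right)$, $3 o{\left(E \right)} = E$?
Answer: $- \frac{49}{3} \approx -16.333$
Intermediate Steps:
$o{\left(E \right)} = \frac{E}{3}$
$D = - \frac{4}{3}$ ($D = - \frac{\left(-4 + 1\right) \left(-4\right)}{9} = - \frac{\left(-3\right) \left(-4\right)}{9} = \left(- \frac{1}{9}\right) 12 = - \frac{4}{3} \approx -1.3333$)
$b{\left(Q,R \right)} = - \frac{4}{3} + Q + R$ ($b{\left(Q,R \right)} = \left(Q + R\right) - \frac{4}{3} = - \frac{4}{3} + Q + R$)
$j{\left(X \right)} = \frac{X}{3}$
$j{\left(21 \right)} b{\left(14,-15 \right)} = \frac{1}{3} \cdot 21 \left(- \frac{4}{3} + 14 - 15\right) = 7 \left(- \frac{7}{3}\right) = - \frac{49}{3}$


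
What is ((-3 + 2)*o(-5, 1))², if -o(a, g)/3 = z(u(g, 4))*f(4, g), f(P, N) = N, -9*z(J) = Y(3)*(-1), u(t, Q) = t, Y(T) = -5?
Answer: 25/9 ≈ 2.7778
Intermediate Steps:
z(J) = -5/9 (z(J) = -(-5)*(-1)/9 = -⅑*5 = -5/9)
o(a, g) = 5*g/3 (o(a, g) = -(-5)*g/3 = 5*g/3)
((-3 + 2)*o(-5, 1))² = ((-3 + 2)*((5/3)*1))² = (-1*5/3)² = (-5/3)² = 25/9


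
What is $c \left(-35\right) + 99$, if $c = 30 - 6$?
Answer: $-741$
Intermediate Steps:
$c = 24$ ($c = 30 - 6 = 24$)
$c \left(-35\right) + 99 = 24 \left(-35\right) + 99 = -840 + 99 = -741$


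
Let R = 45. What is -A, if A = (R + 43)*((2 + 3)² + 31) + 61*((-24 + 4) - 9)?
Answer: -3159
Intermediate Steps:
A = 3159 (A = (45 + 43)*((2 + 3)² + 31) + 61*((-24 + 4) - 9) = 88*(5² + 31) + 61*(-20 - 9) = 88*(25 + 31) + 61*(-29) = 88*56 - 1769 = 4928 - 1769 = 3159)
-A = -1*3159 = -3159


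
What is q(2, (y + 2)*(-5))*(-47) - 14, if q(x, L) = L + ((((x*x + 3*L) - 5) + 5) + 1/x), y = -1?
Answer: 1429/2 ≈ 714.50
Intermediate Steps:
q(x, L) = 1/x + x**2 + 4*L (q(x, L) = L + ((((x**2 + 3*L) - 5) + 5) + 1/x) = L + (((-5 + x**2 + 3*L) + 5) + 1/x) = L + ((x**2 + 3*L) + 1/x) = L + (1/x + x**2 + 3*L) = 1/x + x**2 + 4*L)
q(2, (y + 2)*(-5))*(-47) - 14 = (1/2 + 2**2 + 4*((-1 + 2)*(-5)))*(-47) - 14 = (1/2 + 4 + 4*(1*(-5)))*(-47) - 14 = (1/2 + 4 + 4*(-5))*(-47) - 14 = (1/2 + 4 - 20)*(-47) - 14 = -31/2*(-47) - 14 = 1457/2 - 14 = 1429/2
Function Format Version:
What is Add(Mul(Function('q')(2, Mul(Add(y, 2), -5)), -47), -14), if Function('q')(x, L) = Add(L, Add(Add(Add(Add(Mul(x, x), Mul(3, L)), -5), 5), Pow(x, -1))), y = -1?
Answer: Rational(1429, 2) ≈ 714.50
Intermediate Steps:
Function('q')(x, L) = Add(Pow(x, -1), Pow(x, 2), Mul(4, L)) (Function('q')(x, L) = Add(L, Add(Add(Add(Add(Pow(x, 2), Mul(3, L)), -5), 5), Pow(x, -1))) = Add(L, Add(Add(Add(-5, Pow(x, 2), Mul(3, L)), 5), Pow(x, -1))) = Add(L, Add(Add(Pow(x, 2), Mul(3, L)), Pow(x, -1))) = Add(L, Add(Pow(x, -1), Pow(x, 2), Mul(3, L))) = Add(Pow(x, -1), Pow(x, 2), Mul(4, L)))
Add(Mul(Function('q')(2, Mul(Add(y, 2), -5)), -47), -14) = Add(Mul(Add(Pow(2, -1), Pow(2, 2), Mul(4, Mul(Add(-1, 2), -5))), -47), -14) = Add(Mul(Add(Rational(1, 2), 4, Mul(4, Mul(1, -5))), -47), -14) = Add(Mul(Add(Rational(1, 2), 4, Mul(4, -5)), -47), -14) = Add(Mul(Add(Rational(1, 2), 4, -20), -47), -14) = Add(Mul(Rational(-31, 2), -47), -14) = Add(Rational(1457, 2), -14) = Rational(1429, 2)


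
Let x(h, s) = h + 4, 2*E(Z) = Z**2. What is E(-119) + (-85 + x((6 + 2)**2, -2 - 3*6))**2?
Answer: 14739/2 ≈ 7369.5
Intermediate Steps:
E(Z) = Z**2/2
x(h, s) = 4 + h
E(-119) + (-85 + x((6 + 2)**2, -2 - 3*6))**2 = (1/2)*(-119)**2 + (-85 + (4 + (6 + 2)**2))**2 = (1/2)*14161 + (-85 + (4 + 8**2))**2 = 14161/2 + (-85 + (4 + 64))**2 = 14161/2 + (-85 + 68)**2 = 14161/2 + (-17)**2 = 14161/2 + 289 = 14739/2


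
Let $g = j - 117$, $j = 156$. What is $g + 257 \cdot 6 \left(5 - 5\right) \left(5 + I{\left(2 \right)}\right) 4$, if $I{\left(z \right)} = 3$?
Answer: $39$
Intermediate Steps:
$g = 39$ ($g = 156 - 117 = 39$)
$g + 257 \cdot 6 \left(5 - 5\right) \left(5 + I{\left(2 \right)}\right) 4 = 39 + 257 \cdot 6 \left(5 - 5\right) \left(5 + 3\right) 4 = 39 + 257 \cdot 6 \cdot 0 \cdot 8 \cdot 4 = 39 + 257 \cdot 6 \cdot 0 \cdot 4 = 39 + 257 \cdot 0 \cdot 4 = 39 + 257 \cdot 0 = 39 + 0 = 39$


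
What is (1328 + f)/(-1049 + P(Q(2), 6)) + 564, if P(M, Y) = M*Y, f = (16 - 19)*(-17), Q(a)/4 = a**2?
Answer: 536113/953 ≈ 562.55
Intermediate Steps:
Q(a) = 4*a**2
f = 51 (f = -3*(-17) = 51)
(1328 + f)/(-1049 + P(Q(2), 6)) + 564 = (1328 + 51)/(-1049 + (4*2**2)*6) + 564 = 1379/(-1049 + (4*4)*6) + 564 = 1379/(-1049 + 16*6) + 564 = 1379/(-1049 + 96) + 564 = 1379/(-953) + 564 = 1379*(-1/953) + 564 = -1379/953 + 564 = 536113/953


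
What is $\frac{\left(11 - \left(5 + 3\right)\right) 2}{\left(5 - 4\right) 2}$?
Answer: $3$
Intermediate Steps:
$\frac{\left(11 - \left(5 + 3\right)\right) 2}{\left(5 - 4\right) 2} = \frac{\left(11 - 8\right) 2}{1 \cdot 2} = \frac{\left(11 - 8\right) 2}{2} = 3 \cdot 2 \cdot \frac{1}{2} = 6 \cdot \frac{1}{2} = 3$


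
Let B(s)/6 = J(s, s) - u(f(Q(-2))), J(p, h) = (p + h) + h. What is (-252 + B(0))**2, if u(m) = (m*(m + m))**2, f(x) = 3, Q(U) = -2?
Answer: 4822416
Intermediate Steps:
J(p, h) = p + 2*h (J(p, h) = (h + p) + h = p + 2*h)
u(m) = 4*m**4 (u(m) = (m*(2*m))**2 = (2*m**2)**2 = 4*m**4)
B(s) = -1944 + 18*s (B(s) = 6*((s + 2*s) - 4*3**4) = 6*(3*s - 4*81) = 6*(3*s - 1*324) = 6*(3*s - 324) = 6*(-324 + 3*s) = -1944 + 18*s)
(-252 + B(0))**2 = (-252 + (-1944 + 18*0))**2 = (-252 + (-1944 + 0))**2 = (-252 - 1944)**2 = (-2196)**2 = 4822416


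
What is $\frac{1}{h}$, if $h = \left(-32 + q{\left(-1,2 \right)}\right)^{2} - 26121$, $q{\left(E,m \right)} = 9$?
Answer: $- \frac{1}{25592} \approx -3.9075 \cdot 10^{-5}$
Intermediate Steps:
$h = -25592$ ($h = \left(-32 + 9\right)^{2} - 26121 = \left(-23\right)^{2} - 26121 = 529 - 26121 = -25592$)
$\frac{1}{h} = \frac{1}{-25592} = - \frac{1}{25592}$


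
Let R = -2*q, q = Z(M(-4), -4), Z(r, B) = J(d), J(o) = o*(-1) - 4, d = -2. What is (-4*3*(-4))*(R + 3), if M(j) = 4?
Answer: 336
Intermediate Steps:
J(o) = -4 - o (J(o) = -o - 4 = -4 - o)
Z(r, B) = -2 (Z(r, B) = -4 - 1*(-2) = -4 + 2 = -2)
q = -2
R = 4 (R = -2*(-2) = 4)
(-4*3*(-4))*(R + 3) = (-4*3*(-4))*(4 + 3) = -12*(-4)*7 = 48*7 = 336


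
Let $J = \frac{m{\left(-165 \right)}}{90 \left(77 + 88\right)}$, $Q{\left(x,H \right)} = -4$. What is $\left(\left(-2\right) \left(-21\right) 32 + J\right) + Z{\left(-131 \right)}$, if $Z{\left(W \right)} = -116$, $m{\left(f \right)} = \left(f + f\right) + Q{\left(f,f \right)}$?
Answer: $\frac{9117733}{7425} \approx 1228.0$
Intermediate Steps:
$m{\left(f \right)} = -4 + 2 f$ ($m{\left(f \right)} = \left(f + f\right) - 4 = 2 f - 4 = -4 + 2 f$)
$J = - \frac{167}{7425}$ ($J = \frac{-4 + 2 \left(-165\right)}{90 \left(77 + 88\right)} = \frac{-4 - 330}{90 \cdot 165} = - \frac{334}{14850} = \left(-334\right) \frac{1}{14850} = - \frac{167}{7425} \approx -0.022492$)
$\left(\left(-2\right) \left(-21\right) 32 + J\right) + Z{\left(-131 \right)} = \left(\left(-2\right) \left(-21\right) 32 - \frac{167}{7425}\right) - 116 = \left(42 \cdot 32 - \frac{167}{7425}\right) - 116 = \left(1344 - \frac{167}{7425}\right) - 116 = \frac{9979033}{7425} - 116 = \frac{9117733}{7425}$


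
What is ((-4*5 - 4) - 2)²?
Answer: 676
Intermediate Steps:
((-4*5 - 4) - 2)² = ((-20 - 4) - 2)² = (-24 - 2)² = (-26)² = 676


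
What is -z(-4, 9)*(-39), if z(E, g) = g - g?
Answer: 0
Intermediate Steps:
z(E, g) = 0
-z(-4, 9)*(-39) = -0*(-39) = -1*0 = 0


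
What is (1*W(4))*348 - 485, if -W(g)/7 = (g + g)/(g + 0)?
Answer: -5357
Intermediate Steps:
W(g) = -14 (W(g) = -7*(g + g)/(g + 0) = -7*2*g/g = -7*2 = -14)
(1*W(4))*348 - 485 = (1*(-14))*348 - 485 = -14*348 - 485 = -4872 - 485 = -5357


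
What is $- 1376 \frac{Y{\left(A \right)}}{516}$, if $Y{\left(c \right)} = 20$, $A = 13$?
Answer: $- \frac{160}{3} \approx -53.333$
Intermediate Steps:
$- 1376 \frac{Y{\left(A \right)}}{516} = - 1376 \cdot \frac{20}{516} = - 1376 \cdot 20 \cdot \frac{1}{516} = \left(-1376\right) \frac{5}{129} = - \frac{160}{3}$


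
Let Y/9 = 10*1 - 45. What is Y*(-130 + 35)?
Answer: 29925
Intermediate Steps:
Y = -315 (Y = 9*(10*1 - 45) = 9*(10 - 45) = 9*(-35) = -315)
Y*(-130 + 35) = -315*(-130 + 35) = -315*(-95) = 29925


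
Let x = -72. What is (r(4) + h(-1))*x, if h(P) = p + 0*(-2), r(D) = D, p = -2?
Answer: -144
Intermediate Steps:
h(P) = -2 (h(P) = -2 + 0*(-2) = -2 + 0 = -2)
(r(4) + h(-1))*x = (4 - 2)*(-72) = 2*(-72) = -144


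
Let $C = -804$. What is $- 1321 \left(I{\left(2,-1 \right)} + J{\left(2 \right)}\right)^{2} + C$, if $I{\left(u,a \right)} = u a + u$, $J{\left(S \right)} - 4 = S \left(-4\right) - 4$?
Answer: $-85348$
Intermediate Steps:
$J{\left(S \right)} = - 4 S$ ($J{\left(S \right)} = 4 + \left(S \left(-4\right) - 4\right) = 4 - \left(4 + 4 S\right) = - 4 S$)
$I{\left(u,a \right)} = u + a u$ ($I{\left(u,a \right)} = a u + u = u + a u$)
$- 1321 \left(I{\left(2,-1 \right)} + J{\left(2 \right)}\right)^{2} + C = - 1321 \left(2 \left(1 - 1\right) - 8\right)^{2} - 804 = - 1321 \left(2 \cdot 0 - 8\right)^{2} - 804 = - 1321 \left(0 - 8\right)^{2} - 804 = - 1321 \left(-8\right)^{2} - 804 = \left(-1321\right) 64 - 804 = -84544 - 804 = -85348$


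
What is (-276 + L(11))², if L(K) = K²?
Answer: 24025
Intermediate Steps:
(-276 + L(11))² = (-276 + 11²)² = (-276 + 121)² = (-155)² = 24025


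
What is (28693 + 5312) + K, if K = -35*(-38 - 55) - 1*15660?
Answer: 21600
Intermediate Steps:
K = -12405 (K = -35*(-93) - 15660 = 3255 - 15660 = -12405)
(28693 + 5312) + K = (28693 + 5312) - 12405 = 34005 - 12405 = 21600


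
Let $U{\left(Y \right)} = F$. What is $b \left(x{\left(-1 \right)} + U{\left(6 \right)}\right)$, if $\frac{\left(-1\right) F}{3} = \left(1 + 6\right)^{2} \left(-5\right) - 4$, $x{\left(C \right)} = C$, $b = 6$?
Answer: $4476$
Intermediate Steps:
$F = 747$ ($F = - 3 \left(\left(1 + 6\right)^{2} \left(-5\right) - 4\right) = - 3 \left(7^{2} \left(-5\right) - 4\right) = - 3 \left(49 \left(-5\right) - 4\right) = - 3 \left(-245 - 4\right) = \left(-3\right) \left(-249\right) = 747$)
$U{\left(Y \right)} = 747$
$b \left(x{\left(-1 \right)} + U{\left(6 \right)}\right) = 6 \left(-1 + 747\right) = 6 \cdot 746 = 4476$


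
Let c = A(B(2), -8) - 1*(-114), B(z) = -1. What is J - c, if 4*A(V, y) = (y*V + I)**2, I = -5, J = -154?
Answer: -1081/4 ≈ -270.25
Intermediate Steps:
A(V, y) = (-5 + V*y)**2/4 (A(V, y) = (y*V - 5)**2/4 = (V*y - 5)**2/4 = (-5 + V*y)**2/4)
c = 465/4 (c = (-5 - 1*(-8))**2/4 - 1*(-114) = (-5 + 8)**2/4 + 114 = (1/4)*3**2 + 114 = (1/4)*9 + 114 = 9/4 + 114 = 465/4 ≈ 116.25)
J - c = -154 - 1*465/4 = -154 - 465/4 = -1081/4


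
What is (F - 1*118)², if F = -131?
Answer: 62001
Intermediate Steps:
(F - 1*118)² = (-131 - 1*118)² = (-131 - 118)² = (-249)² = 62001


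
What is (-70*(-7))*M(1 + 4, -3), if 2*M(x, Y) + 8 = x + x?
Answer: 490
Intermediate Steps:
M(x, Y) = -4 + x (M(x, Y) = -4 + (x + x)/2 = -4 + (2*x)/2 = -4 + x)
(-70*(-7))*M(1 + 4, -3) = (-70*(-7))*(-4 + (1 + 4)) = 490*(-4 + 5) = 490*1 = 490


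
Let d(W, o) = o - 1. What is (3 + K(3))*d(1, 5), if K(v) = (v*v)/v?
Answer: 24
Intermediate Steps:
d(W, o) = -1 + o
K(v) = v (K(v) = v²/v = v)
(3 + K(3))*d(1, 5) = (3 + 3)*(-1 + 5) = 6*4 = 24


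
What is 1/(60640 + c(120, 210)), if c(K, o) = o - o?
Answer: 1/60640 ≈ 1.6491e-5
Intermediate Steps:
c(K, o) = 0
1/(60640 + c(120, 210)) = 1/(60640 + 0) = 1/60640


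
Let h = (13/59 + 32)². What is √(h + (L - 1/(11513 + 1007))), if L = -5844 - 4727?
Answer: I*√1300395451155530/369340 ≈ 97.636*I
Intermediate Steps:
L = -10571
h = 3613801/3481 (h = (13*(1/59) + 32)² = (13/59 + 32)² = (1901/59)² = 3613801/3481 ≈ 1038.2)
√(h + (L - 1/(11513 + 1007))) = √(3613801/3481 + (-10571 - 1/(11513 + 1007))) = √(3613801/3481 + (-10571 - 1/12520)) = √(3613801/3481 - 132348921/12520) = √(-415461805481/43582120) = I*√1300395451155530/369340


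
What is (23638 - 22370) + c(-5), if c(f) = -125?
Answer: 1143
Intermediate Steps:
(23638 - 22370) + c(-5) = (23638 - 22370) - 125 = 1268 - 125 = 1143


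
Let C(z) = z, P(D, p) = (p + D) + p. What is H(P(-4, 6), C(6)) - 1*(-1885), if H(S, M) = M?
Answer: 1891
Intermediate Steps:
P(D, p) = D + 2*p (P(D, p) = (D + p) + p = D + 2*p)
H(P(-4, 6), C(6)) - 1*(-1885) = 6 - 1*(-1885) = 6 + 1885 = 1891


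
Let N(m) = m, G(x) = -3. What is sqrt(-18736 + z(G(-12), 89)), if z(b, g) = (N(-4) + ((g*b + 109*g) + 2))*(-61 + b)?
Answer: 4*I*sqrt(38899) ≈ 788.91*I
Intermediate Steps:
z(b, g) = (-61 + b)*(-2 + 109*g + b*g) (z(b, g) = (-4 + ((g*b + 109*g) + 2))*(-61 + b) = (-4 + ((b*g + 109*g) + 2))*(-61 + b) = (-4 + ((109*g + b*g) + 2))*(-61 + b) = (-4 + (2 + 109*g + b*g))*(-61 + b) = (-2 + 109*g + b*g)*(-61 + b) = (-61 + b)*(-2 + 109*g + b*g))
sqrt(-18736 + z(G(-12), 89)) = sqrt(-18736 + (122 - 6649*89 - 2*(-3) + 89*(-3)**2 + 48*(-3)*89)) = sqrt(-18736 + (122 - 591761 + 6 + 89*9 - 12816)) = sqrt(-18736 + (122 - 591761 + 6 + 801 - 12816)) = sqrt(-18736 - 603648) = sqrt(-622384) = 4*I*sqrt(38899)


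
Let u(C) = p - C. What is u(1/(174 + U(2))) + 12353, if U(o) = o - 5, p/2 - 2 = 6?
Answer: 2115098/171 ≈ 12369.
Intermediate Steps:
p = 16 (p = 4 + 2*6 = 4 + 12 = 16)
U(o) = -5 + o
u(C) = 16 - C
u(1/(174 + U(2))) + 12353 = (16 - 1/(174 + (-5 + 2))) + 12353 = (16 - 1/(174 - 3)) + 12353 = (16 - 1/171) + 12353 = 2735/171 + 12353 = 2115098/171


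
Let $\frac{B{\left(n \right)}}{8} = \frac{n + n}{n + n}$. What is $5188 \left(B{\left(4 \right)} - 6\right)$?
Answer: $10376$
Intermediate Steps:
$B{\left(n \right)} = 8$ ($B{\left(n \right)} = 8 \frac{n + n}{n + n} = 8 \frac{2 n}{2 n} = 8 \cdot 2 n \frac{1}{2 n} = 8 \cdot 1 = 8$)
$5188 \left(B{\left(4 \right)} - 6\right) = 5188 \left(8 - 6\right) = 5188 \cdot 2 = 10376$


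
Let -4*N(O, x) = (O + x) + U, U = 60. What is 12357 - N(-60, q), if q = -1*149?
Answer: 49279/4 ≈ 12320.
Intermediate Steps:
q = -149
N(O, x) = -15 - O/4 - x/4 (N(O, x) = -((O + x) + 60)/4 = -(60 + O + x)/4 = -15 - O/4 - x/4)
12357 - N(-60, q) = 12357 - (-15 - 1/4*(-60) - 1/4*(-149)) = 12357 - (-15 + 15 + 149/4) = 12357 - 1*149/4 = 12357 - 149/4 = 49279/4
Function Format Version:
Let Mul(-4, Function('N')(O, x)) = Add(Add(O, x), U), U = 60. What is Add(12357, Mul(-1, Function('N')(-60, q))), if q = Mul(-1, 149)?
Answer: Rational(49279, 4) ≈ 12320.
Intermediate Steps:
q = -149
Function('N')(O, x) = Add(-15, Mul(Rational(-1, 4), O), Mul(Rational(-1, 4), x)) (Function('N')(O, x) = Mul(Rational(-1, 4), Add(Add(O, x), 60)) = Mul(Rational(-1, 4), Add(60, O, x)) = Add(-15, Mul(Rational(-1, 4), O), Mul(Rational(-1, 4), x)))
Add(12357, Mul(-1, Function('N')(-60, q))) = Add(12357, Mul(-1, Add(-15, Mul(Rational(-1, 4), -60), Mul(Rational(-1, 4), -149)))) = Add(12357, Mul(-1, Add(-15, 15, Rational(149, 4)))) = Add(12357, Mul(-1, Rational(149, 4))) = Add(12357, Rational(-149, 4)) = Rational(49279, 4)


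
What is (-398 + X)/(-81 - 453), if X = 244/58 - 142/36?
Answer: 207619/278748 ≈ 0.74483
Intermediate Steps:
X = 137/522 (X = 244*(1/58) - 142*1/36 = 122/29 - 71/18 = 137/522 ≈ 0.26245)
(-398 + X)/(-81 - 453) = (-398 + 137/522)/(-81 - 453) = -207619/522/(-534) = -207619/522*(-1/534) = 207619/278748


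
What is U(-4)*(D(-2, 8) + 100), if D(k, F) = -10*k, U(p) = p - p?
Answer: 0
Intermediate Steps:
U(p) = 0
U(-4)*(D(-2, 8) + 100) = 0*(-10*(-2) + 100) = 0*(20 + 100) = 0*120 = 0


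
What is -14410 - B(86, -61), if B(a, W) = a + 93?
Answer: -14589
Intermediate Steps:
B(a, W) = 93 + a
-14410 - B(86, -61) = -14410 - (93 + 86) = -14410 - 1*179 = -14410 - 179 = -14589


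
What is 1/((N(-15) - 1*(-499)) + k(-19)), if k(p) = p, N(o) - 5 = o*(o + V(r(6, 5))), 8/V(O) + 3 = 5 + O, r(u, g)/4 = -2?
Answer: 1/730 ≈ 0.0013699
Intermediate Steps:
r(u, g) = -8 (r(u, g) = 4*(-2) = -8)
V(O) = 8/(2 + O) (V(O) = 8/(-3 + (5 + O)) = 8/(2 + O))
N(o) = 5 + o*(-4/3 + o) (N(o) = 5 + o*(o + 8/(2 - 8)) = 5 + o*(o + 8/(-6)) = 5 + o*(o + 8*(-⅙)) = 5 + o*(o - 4/3) = 5 + o*(-4/3 + o))
1/((N(-15) - 1*(-499)) + k(-19)) = 1/(((5 + (-15)² - 4/3*(-15)) - 1*(-499)) - 19) = 1/(((5 + 225 + 20) + 499) - 19) = 1/((250 + 499) - 19) = 1/(749 - 19) = 1/730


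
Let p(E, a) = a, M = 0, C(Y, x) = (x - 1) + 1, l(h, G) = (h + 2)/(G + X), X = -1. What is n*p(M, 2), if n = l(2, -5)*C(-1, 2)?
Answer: -8/3 ≈ -2.6667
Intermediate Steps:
l(h, G) = (2 + h)/(-1 + G) (l(h, G) = (h + 2)/(G - 1) = (2 + h)/(-1 + G))
C(Y, x) = x (C(Y, x) = (-1 + x) + 1 = x)
n = -4/3 (n = ((2 + 2)/(-1 - 5))*2 = (4/(-6))*2 = -⅙*4*2 = -⅔*2 = -4/3 ≈ -1.3333)
n*p(M, 2) = -4/3*2 = -8/3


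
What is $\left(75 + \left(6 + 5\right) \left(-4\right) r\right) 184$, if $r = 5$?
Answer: $-26680$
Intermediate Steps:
$\left(75 + \left(6 + 5\right) \left(-4\right) r\right) 184 = \left(75 + \left(6 + 5\right) \left(-4\right) 5\right) 184 = \left(75 + 11 \left(-4\right) 5\right) 184 = \left(75 - 220\right) 184 = \left(-145\right) 184 = -26680$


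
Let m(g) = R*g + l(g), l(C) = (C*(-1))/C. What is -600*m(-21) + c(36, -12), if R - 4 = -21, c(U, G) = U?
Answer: -213564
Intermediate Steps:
R = -17 (R = 4 - 21 = -17)
l(C) = -1 (l(C) = (-C)/C = -1)
m(g) = -1 - 17*g (m(g) = -17*g - 1 = -1 - 17*g)
-600*m(-21) + c(36, -12) = -600*(-1 - 17*(-21)) + 36 = -600*(-1 + 357) + 36 = -600*356 + 36 = -213600 + 36 = -213564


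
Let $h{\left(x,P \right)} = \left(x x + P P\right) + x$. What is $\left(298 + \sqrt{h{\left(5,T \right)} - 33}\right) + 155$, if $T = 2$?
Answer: $454$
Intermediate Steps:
$h{\left(x,P \right)} = x + P^{2} + x^{2}$ ($h{\left(x,P \right)} = \left(x^{2} + P^{2}\right) + x = \left(P^{2} + x^{2}\right) + x = x + P^{2} + x^{2}$)
$\left(298 + \sqrt{h{\left(5,T \right)} - 33}\right) + 155 = \left(298 + \sqrt{\left(5 + 2^{2} + 5^{2}\right) - 33}\right) + 155 = \left(298 + \sqrt{\left(5 + 4 + 25\right) - 33}\right) + 155 = \left(298 + \sqrt{34 - 33}\right) + 155 = \left(298 + \sqrt{1}\right) + 155 = \left(298 + 1\right) + 155 = 299 + 155 = 454$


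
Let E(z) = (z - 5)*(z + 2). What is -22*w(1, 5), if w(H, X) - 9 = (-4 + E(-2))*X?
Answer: 242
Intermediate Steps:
E(z) = (-5 + z)*(2 + z)
w(H, X) = 9 - 4*X (w(H, X) = 9 + (-4 + (-10 + (-2)² - 3*(-2)))*X = 9 + (-4 + (-10 + 4 + 6))*X = 9 + (-4 + 0)*X = 9 - 4*X)
-22*w(1, 5) = -22*(9 - 4*5) = -22*(9 - 20) = -22*(-11) = 242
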